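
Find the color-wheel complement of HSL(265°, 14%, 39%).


Complement = opposite side of color wheel = hue + 180°
H' = (265 + 180) mod 360 = 85°
S and L unchanged.
= HSL(85°, 14%, 39%)


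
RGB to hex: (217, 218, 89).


R = 217 → D9 (hex)
G = 218 → DA (hex)
B = 89 → 59 (hex)
Hex = #D9DA59


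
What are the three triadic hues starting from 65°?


Triadic: equally spaced at 120° intervals
H1 = 65°
H2 = (65 + 120) mod 360 = 185°
H3 = (65 + 240) mod 360 = 305°
Triadic = 65°, 185°, 305°


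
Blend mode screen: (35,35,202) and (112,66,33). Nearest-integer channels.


Screen: C = 255 - (255-A)×(255-B)/255, rounded to nearest integer
R: 255 - (255-35)×(255-112)/255 = 255 - 31460/255 ≈ 255 - 123.373 = 131.627 → 132
G: 255 - (255-35)×(255-66)/255 = 255 - 41580/255 ≈ 255 - 163.059 = 91.941 → 92
B: 255 - (255-202)×(255-33)/255 = 255 - 11766/255 ≈ 255 - 46.141 = 208.859 → 209
= RGB(132, 92, 209)


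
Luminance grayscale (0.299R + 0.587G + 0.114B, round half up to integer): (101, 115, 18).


Gray = 0.299×R + 0.587×G + 0.114×B
Gray = 0.299×101 + 0.587×115 + 0.114×18
Gray = 30.199 + 67.505 + 2.052
Gray = 99.756 → round half up → 100
Gray = 100


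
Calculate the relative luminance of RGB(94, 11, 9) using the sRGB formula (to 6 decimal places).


Linearize each channel (sRGB transfer function): c = v/255; c_lin = c/12.92 if c ≤ 0.04045, else ((c+0.055)/1.055)^2.4
  R: 94/255 ≈ 0.368627 > 0.04045 → ((0.368627+0.055)/1.055)^2.4 ≈ 0.111932
  G: 11/255 ≈ 0.043137 > 0.04045 → ((0.043137+0.055)/1.055)^2.4 ≈ 0.003347
  B: 9/255 ≈ 0.035294 ≤ 0.04045 → 0.035294/12.92 ≈ 0.002732
R_lin = 0.111932, G_lin = 0.003347, B_lin = 0.002732
L = 0.2126×R + 0.7152×G + 0.0722×B
L = 0.2126×0.111932 + 0.7152×0.003347 + 0.0722×0.002732
L ≈ 0.026388


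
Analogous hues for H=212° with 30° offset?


Base hue: 212°
Left analog: (212 - 30) mod 360 = 182°
Right analog: (212 + 30) mod 360 = 242°
Analogous hues = 182° and 242°


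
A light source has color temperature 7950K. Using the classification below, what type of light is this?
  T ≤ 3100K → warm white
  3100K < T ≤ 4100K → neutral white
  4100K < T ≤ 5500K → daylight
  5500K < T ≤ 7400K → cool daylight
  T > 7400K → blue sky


Temperature: 7950K
7950K > 7400K → blue sky
Classification: blue sky


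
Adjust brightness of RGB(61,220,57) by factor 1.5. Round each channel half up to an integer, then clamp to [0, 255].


Multiply each channel by 1.5, round half up, clamp to [0, 255]
R: 61×1.5 = 91.5 → round → 92
G: 220×1.5 = 330 → clamp → 255
B: 57×1.5 = 85.5 → round → 86
= RGB(92, 255, 86)


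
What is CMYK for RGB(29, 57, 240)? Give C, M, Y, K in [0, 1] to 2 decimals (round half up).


R'=29/255≈0.1137, G'=57/255≈0.2235, B'=240/255≈0.9412
K = 1 - max(R',G',B') = 1 - 240/255 = 15/255 = 0.05882… → 0.06
(1-R'-K)/(1-K) simplifies to (max-R)/max with max = 240:
C = (240-29)/240 = 211/240 = 0.87916… → 0.88
M = (240-57)/240 = 183/240 = 0.7625 → 0.76
Y = (240-240)/240 = 0/240 = 0 → 0.00
= CMYK(0.88, 0.76, 0.00, 0.06)


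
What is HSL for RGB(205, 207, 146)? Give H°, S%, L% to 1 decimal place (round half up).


Normalize: R'=205/255≈0.8039, G'=207/255≈0.8118, B'=146/255≈0.5725
Max=207/255, Min=146/255, Δ=Max-Min=61/255
L = (Max+Min)/2 = (207+146)/510 = 353/510 = 0.69215… → L = 69.2%
L > 0.5 → S = Δ/(2-Max-Min) = 61/(510-207-146) = 61/157 = 0.38853… → S = 38.9%
(the 1/255 factors cancel in S and H, so raw channel differences can be used)
Max is G' → H = 60 × ((B-R)/Δ + 2) = 60 × ((146-205)/61 + 2)
  -59/61 + 2 = -0.9672… + 2 = 1.0327…
  H = 60 × 1.0327… = 61.967…° → H = 62.0°
= HSL(62.0°, 38.9%, 69.2%)


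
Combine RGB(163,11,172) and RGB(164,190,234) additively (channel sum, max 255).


Additive: each channel = min(255, C₁+C₂)
R: 163+164 = 327 → 255
G: 11+190 = 201 → 201
B: 172+234 = 406 → 255
= RGB(255, 201, 255)


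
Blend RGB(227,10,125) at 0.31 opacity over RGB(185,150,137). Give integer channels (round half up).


C = α×F + (1-α)×B, with 1-α = 0.69
R: 0.31×227 + 0.69×185 = 70.37 + 127.65 = 198.02 → 198
G: 0.31×10 + 0.69×150 = 3.10 + 103.50 = 106.60 → 107
B: 0.31×125 + 0.69×137 = 38.75 + 94.53 = 133.28 → 133
= RGB(198, 107, 133)


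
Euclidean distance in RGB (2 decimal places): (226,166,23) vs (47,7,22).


d = √[(R₁-R₂)² + (G₁-G₂)² + (B₁-B₂)²]
d = √[(226-47)² + (166-7)² + (23-22)²]
d = √[32041 + 25281 + 1]
d = √57323
d ≈ 239.42


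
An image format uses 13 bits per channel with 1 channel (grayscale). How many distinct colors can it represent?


Total bits = 13 bits/channel × 1 channels = 13 bits
Distinct colors = 2^13
= 8,192 colors


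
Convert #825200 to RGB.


82 → 130 (R)
52 → 82 (G)
00 → 0 (B)
= RGB(130, 82, 0)


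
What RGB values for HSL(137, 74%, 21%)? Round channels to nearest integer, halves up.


H=137°, S=0.74, L=0.21
C = (1-|2L-1|)×S = (1-|-0.58|)×0.74 = 0.3108
H' = H/60 = 137/60 ≈ 2.2833; X = C×(1-|H' mod 2 - 1|) = 0.08806
m = L - C/2 = 0.21 - 0.1554 = 0.0546
Sector ⌊H'⌋ = 2 → (R',G',B') = (0.0, 0.3108, 0.08806)
RGB = ((R'+m)×255, (G'+m)×255, (B'+m)×255) = (13.923, 93.177, 36.3783)
Round half up → RGB(14, 93, 36)


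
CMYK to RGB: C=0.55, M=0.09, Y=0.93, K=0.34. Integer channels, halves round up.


R = 255 × (1-C) × (1-K) = 255 × 0.45 × 0.66 = 75.735 → 76
G = 255 × (1-M) × (1-K) = 255 × 0.91 × 0.66 = 153.153 → 153
B = 255 × (1-Y) × (1-K) = 255 × 0.07 × 0.66 = 11.781 → 12
= RGB(76, 153, 12)


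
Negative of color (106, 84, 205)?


Invert: (255-R, 255-G, 255-B)
R: 255-106 = 149
G: 255-84 = 171
B: 255-205 = 50
= RGB(149, 171, 50)


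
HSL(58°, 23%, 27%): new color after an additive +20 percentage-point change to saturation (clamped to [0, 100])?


Original S = 23%
Adjustment = +20 percentage points
New S = 23 + (20) = 43
Clamp to [0, 100] → 43
= HSL(58°, 43%, 27%)


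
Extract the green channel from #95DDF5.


Color: #95DDF5
R = 95 = 149
G = DD = 221
B = F5 = 245
Green = 221


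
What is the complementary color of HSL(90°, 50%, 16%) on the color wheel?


Complement = opposite side of color wheel = hue + 180°
H' = (90 + 180) mod 360 = 270°
S and L unchanged.
= HSL(270°, 50%, 16%)


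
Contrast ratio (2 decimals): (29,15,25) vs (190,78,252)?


Linearize each sRGB channel c=v/255: c/12.92 if c ≤ 0.04045 else ((c+0.055)/1.055)^2.4
L = 0.2126×R_lin + 0.7152×G_lin + 0.0722×B_lin
Color 1 (29,15,25):
  R=29: 29/255≈0.1137 > 0.04045 → ((0.1137+0.055)/1.055)^2.4 ≈ 0.01229
  G=15: 15/255≈0.0588 > 0.04045 → ((0.0588+0.055)/1.055)^2.4 ≈ 0.00478
  B=25: 25/255≈0.0980 > 0.04045 → ((0.0980+0.055)/1.055)^2.4 ≈ 0.00972
  L1 = 0.2126×0.01229 + 0.7152×0.00478 + 0.0722×0.00972 ≈ 0.00673
Color 2 (190,78,252):
  R=190: 190/255≈0.7451 > 0.04045 → ((0.7451+0.055)/1.055)^2.4 ≈ 0.51492
  G=78: 78/255≈0.3059 > 0.04045 → ((0.3059+0.055)/1.055)^2.4 ≈ 0.07619
  B=252: 252/255≈0.9882 > 0.04045 → ((0.9882+0.055)/1.055)^2.4 ≈ 0.97345
  L2 = 0.2126×0.51492 + 0.7152×0.07619 + 0.0722×0.97345 ≈ 0.23424
Lighter = 0.23424, Darker = 0.00673
Ratio = (L_lighter + 0.05) / (L_darker + 0.05)
Ratio = (0.23424 + 0.05) / (0.00673 + 0.05) = 0.28424 / 0.05673 ≈ 5.0104
Ratio ≈ 5.01:1


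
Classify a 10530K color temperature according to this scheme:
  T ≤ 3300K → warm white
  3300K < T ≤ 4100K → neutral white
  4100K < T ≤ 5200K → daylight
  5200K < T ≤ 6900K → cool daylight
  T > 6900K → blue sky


Temperature: 10530K
10530K > 6900K → blue sky
Classification: blue sky


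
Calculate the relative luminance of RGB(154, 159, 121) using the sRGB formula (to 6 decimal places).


Linearize each channel (sRGB transfer function): c = v/255; c_lin = c/12.92 if c ≤ 0.04045, else ((c+0.055)/1.055)^2.4
  R: 154/255 ≈ 0.603922 > 0.04045 → ((0.603922+0.055)/1.055)^2.4 ≈ 0.323143
  G: 159/255 ≈ 0.623529 > 0.04045 → ((0.623529+0.055)/1.055)^2.4 ≈ 0.346704
  B: 121/255 ≈ 0.474510 > 0.04045 → ((0.474510+0.055)/1.055)^2.4 ≈ 0.191202
R_lin = 0.323143, G_lin = 0.346704, B_lin = 0.191202
L = 0.2126×R + 0.7152×G + 0.0722×B
L = 0.2126×0.323143 + 0.7152×0.346704 + 0.0722×0.191202
L ≈ 0.330468


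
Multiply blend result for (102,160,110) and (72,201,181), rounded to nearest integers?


Multiply: C = A×B/255, rounded to nearest integer
R: 102×72/255 = 7344/255 ≈ 28.800 → 29
G: 160×201/255 = 32160/255 ≈ 126.118 → 126
B: 110×181/255 = 19910/255 ≈ 78.078 → 78
= RGB(29, 126, 78)


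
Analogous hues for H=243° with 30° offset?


Base hue: 243°
Left analog: (243 - 30) mod 360 = 213°
Right analog: (243 + 30) mod 360 = 273°
Analogous hues = 213° and 273°


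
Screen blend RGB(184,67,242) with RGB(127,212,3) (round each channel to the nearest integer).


Screen: C = 255 - (255-A)×(255-B)/255, rounded to nearest integer
R: 255 - (255-184)×(255-127)/255 = 255 - 9088/255 ≈ 255 - 35.639 = 219.361 → 219
G: 255 - (255-67)×(255-212)/255 = 255 - 8084/255 ≈ 255 - 31.702 = 223.298 → 223
B: 255 - (255-242)×(255-3)/255 = 255 - 3276/255 ≈ 255 - 12.847 = 242.153 → 242
= RGB(219, 223, 242)


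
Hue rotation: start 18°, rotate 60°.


New hue = (H + rotation) mod 360
New hue = (18 + 60) mod 360
= 78 mod 360
= 78°


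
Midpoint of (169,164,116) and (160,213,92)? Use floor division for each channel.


Midpoint: each channel = ⌊(C₁+C₂)/2⌋
R: ⌊(169+160)/2⌋ = 164
G: ⌊(164+213)/2⌋ = 188
B: ⌊(116+92)/2⌋ = 104
= RGB(164, 188, 104)


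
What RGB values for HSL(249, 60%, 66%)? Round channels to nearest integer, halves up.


H=249°, S=0.60, L=0.66
C = (1-|2L-1|)×S = (1-|0.32|)×0.60 = 0.408
H' = H/60 = 249/60 ≈ 4.1500; X = C×(1-|H' mod 2 - 1|) = 0.0612
m = L - C/2 = 0.66 - 0.204 = 0.456
Sector ⌊H'⌋ = 4 → (R',G',B') = (0.0612, 0.0, 0.408)
RGB = ((R'+m)×255, (G'+m)×255, (B'+m)×255) = (131.886, 116.28, 220.32)
Round half up → RGB(132, 116, 220)


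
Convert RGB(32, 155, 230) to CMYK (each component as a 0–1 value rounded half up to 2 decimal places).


R'=32/255≈0.1255, G'=155/255≈0.6078, B'=230/255≈0.9020
K = 1 - max(R',G',B') = 1 - 230/255 = 25/255 = 0.09803… → 0.10
(1-R'-K)/(1-K) simplifies to (max-R)/max with max = 230:
C = (230-32)/230 = 198/230 = 0.86086… → 0.86
M = (230-155)/230 = 75/230 = 0.32608… → 0.33
Y = (230-230)/230 = 0/230 = 0 → 0.00
= CMYK(0.86, 0.33, 0.00, 0.10)


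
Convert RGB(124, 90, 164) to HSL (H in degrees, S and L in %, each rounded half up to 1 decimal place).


Normalize: R'=124/255≈0.4863, G'=90/255≈0.3529, B'=164/255≈0.6431
Max=164/255, Min=90/255, Δ=Max-Min=74/255
L = (Max+Min)/2 = (164+90)/510 = 254/510 = 0.49803… → L = 49.8%
L ≤ 0.5 → S = Δ/(Max+Min) = 74/(164+90) = 74/254 = 0.29133… → S = 29.1%
(the 1/255 factors cancel in S and H, so raw channel differences can be used)
Max is B' → H = 60 × ((R-G)/Δ + 4) = 60 × ((124-90)/74 + 4)
  34/74 + 4 = 0.4594… + 4 = 4.4594…
  H = 60 × 4.4594… = 267.567…° → H = 267.6°
= HSL(267.6°, 29.1%, 49.8%)


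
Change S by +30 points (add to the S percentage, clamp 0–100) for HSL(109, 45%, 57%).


Original S = 45%
Adjustment = +30 percentage points
New S = 45 + (30) = 75
Clamp to [0, 100] → 75
= HSL(109°, 75%, 57%)


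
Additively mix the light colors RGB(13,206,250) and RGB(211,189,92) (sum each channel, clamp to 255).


Additive: each channel = min(255, C₁+C₂)
R: 13+211 = 224 → 224
G: 206+189 = 395 → 255
B: 250+92 = 342 → 255
= RGB(224, 255, 255)


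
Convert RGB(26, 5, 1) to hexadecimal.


R = 26 → 1A (hex)
G = 5 → 05 (hex)
B = 1 → 01 (hex)
Hex = #1A0501


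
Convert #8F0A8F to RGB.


8F → 143 (R)
0A → 10 (G)
8F → 143 (B)
= RGB(143, 10, 143)


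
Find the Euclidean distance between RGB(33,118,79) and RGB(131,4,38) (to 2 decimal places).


d = √[(R₁-R₂)² + (G₁-G₂)² + (B₁-B₂)²]
d = √[(33-131)² + (118-4)² + (79-38)²]
d = √[9604 + 12996 + 1681]
d = √24281
d ≈ 155.82


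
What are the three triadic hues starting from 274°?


Triadic: equally spaced at 120° intervals
H1 = 274°
H2 = (274 + 120) mod 360 = 34°
H3 = (274 + 240) mod 360 = 154°
Triadic = 274°, 34°, 154°


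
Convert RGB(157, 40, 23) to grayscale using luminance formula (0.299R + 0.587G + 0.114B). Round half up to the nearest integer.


Gray = 0.299×R + 0.587×G + 0.114×B
Gray = 0.299×157 + 0.587×40 + 0.114×23
Gray = 46.943 + 23.480 + 2.622
Gray = 73.045 → round half up → 73
Gray = 73


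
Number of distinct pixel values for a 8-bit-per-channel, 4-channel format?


Total bits = 8 bits/channel × 4 channels = 32 bits
Distinct pixel values = 2^32
= 4,294,967,296 pixel values


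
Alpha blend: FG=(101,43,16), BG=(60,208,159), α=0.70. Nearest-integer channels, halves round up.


C = α×F + (1-α)×B, with 1-α = 0.30
R: 0.70×101 + 0.30×60 = 70.70 + 18.00 = 88.70 → 89
G: 0.70×43 + 0.30×208 = 30.10 + 62.40 = 92.50 → 93
B: 0.70×16 + 0.30×159 = 11.20 + 47.70 = 58.90 → 59
= RGB(89, 93, 59)


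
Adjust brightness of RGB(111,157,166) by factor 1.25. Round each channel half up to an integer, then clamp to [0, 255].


Multiply each channel by 1.25, round half up, clamp to [0, 255]
R: 111×1.25 = 138.75 → round → 139
G: 157×1.25 = 196.25 → round → 196
B: 166×1.25 = 207.5 → round → 208
= RGB(139, 196, 208)


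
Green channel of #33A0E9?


Color: #33A0E9
R = 33 = 51
G = A0 = 160
B = E9 = 233
Green = 160


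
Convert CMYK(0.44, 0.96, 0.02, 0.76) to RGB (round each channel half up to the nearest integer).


R = 255 × (1-C) × (1-K) = 255 × 0.56 × 0.24 = 34.272 → 34
G = 255 × (1-M) × (1-K) = 255 × 0.04 × 0.24 = 2.448 → 2
B = 255 × (1-Y) × (1-K) = 255 × 0.98 × 0.24 = 59.976 → 60
= RGB(34, 2, 60)


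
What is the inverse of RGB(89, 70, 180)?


Invert: (255-R, 255-G, 255-B)
R: 255-89 = 166
G: 255-70 = 185
B: 255-180 = 75
= RGB(166, 185, 75)


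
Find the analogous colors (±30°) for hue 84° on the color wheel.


Base hue: 84°
Left analog: (84 - 30) mod 360 = 54°
Right analog: (84 + 30) mod 360 = 114°
Analogous hues = 54° and 114°


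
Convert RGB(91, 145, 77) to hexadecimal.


R = 91 → 5B (hex)
G = 145 → 91 (hex)
B = 77 → 4D (hex)
Hex = #5B914D


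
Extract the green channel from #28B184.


Color: #28B184
R = 28 = 40
G = B1 = 177
B = 84 = 132
Green = 177


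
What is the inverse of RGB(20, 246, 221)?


Invert: (255-R, 255-G, 255-B)
R: 255-20 = 235
G: 255-246 = 9
B: 255-221 = 34
= RGB(235, 9, 34)


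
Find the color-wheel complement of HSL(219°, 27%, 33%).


Complement = opposite side of color wheel = hue + 180°
H' = (219 + 180) mod 360 = 39°
S and L unchanged.
= HSL(39°, 27%, 33%)


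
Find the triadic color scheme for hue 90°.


Triadic: equally spaced at 120° intervals
H1 = 90°
H2 = (90 + 120) mod 360 = 210°
H3 = (90 + 240) mod 360 = 330°
Triadic = 90°, 210°, 330°


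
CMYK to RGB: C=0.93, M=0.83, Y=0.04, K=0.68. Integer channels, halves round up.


R = 255 × (1-C) × (1-K) = 255 × 0.07 × 0.32 = 5.712 → 6
G = 255 × (1-M) × (1-K) = 255 × 0.17 × 0.32 = 13.872 → 14
B = 255 × (1-Y) × (1-K) = 255 × 0.96 × 0.32 = 78.336 → 78
= RGB(6, 14, 78)


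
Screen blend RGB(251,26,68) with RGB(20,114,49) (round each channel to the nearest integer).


Screen: C = 255 - (255-A)×(255-B)/255, rounded to nearest integer
R: 255 - (255-251)×(255-20)/255 = 255 - 940/255 ≈ 255 - 3.686 = 251.314 → 251
G: 255 - (255-26)×(255-114)/255 = 255 - 32289/255 ≈ 255 - 126.624 = 128.376 → 128
B: 255 - (255-68)×(255-49)/255 = 255 - 38522/255 ≈ 255 - 151.067 = 103.933 → 104
= RGB(251, 128, 104)


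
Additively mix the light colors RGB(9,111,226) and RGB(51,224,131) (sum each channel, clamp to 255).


Additive: each channel = min(255, C₁+C₂)
R: 9+51 = 60 → 60
G: 111+224 = 335 → 255
B: 226+131 = 357 → 255
= RGB(60, 255, 255)


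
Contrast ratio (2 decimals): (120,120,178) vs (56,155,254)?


Linearize each sRGB channel c=v/255: c/12.92 if c ≤ 0.04045 else ((c+0.055)/1.055)^2.4
L = 0.2126×R_lin + 0.7152×G_lin + 0.0722×B_lin
Color 1 (120,120,178):
  R=120: 120/255≈0.4706 > 0.04045 → ((0.4706+0.055)/1.055)^2.4 ≈ 0.18782
  G=120: 120/255≈0.4706 > 0.04045 → ((0.4706+0.055)/1.055)^2.4 ≈ 0.18782
  B=178: 178/255≈0.6980 > 0.04045 → ((0.6980+0.055)/1.055)^2.4 ≈ 0.44520
  L1 = 0.2126×0.18782 + 0.7152×0.18782 + 0.0722×0.44520 ≈ 0.20640
Color 2 (56,155,254):
  R=56: 56/255≈0.2196 > 0.04045 → ((0.2196+0.055)/1.055)^2.4 ≈ 0.03955
  G=155: 155/255≈0.6078 > 0.04045 → ((0.6078+0.055)/1.055)^2.4 ≈ 0.32778
  B=254: 254/255≈0.9961 > 0.04045 → ((0.9961+0.055)/1.055)^2.4 ≈ 0.99110
  L2 = 0.2126×0.03955 + 0.7152×0.32778 + 0.0722×0.99110 ≈ 0.31439
Lighter = 0.31439, Darker = 0.20640
Ratio = (L_lighter + 0.05) / (L_darker + 0.05)
Ratio = (0.31439 + 0.05) / (0.20640 + 0.05) = 0.36439 / 0.25640 ≈ 1.4212
Ratio ≈ 1.42:1


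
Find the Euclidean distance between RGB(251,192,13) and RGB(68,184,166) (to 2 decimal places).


d = √[(R₁-R₂)² + (G₁-G₂)² + (B₁-B₂)²]
d = √[(251-68)² + (192-184)² + (13-166)²]
d = √[33489 + 64 + 23409]
d = √56962
d ≈ 238.67


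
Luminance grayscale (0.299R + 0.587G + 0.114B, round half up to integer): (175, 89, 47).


Gray = 0.299×R + 0.587×G + 0.114×B
Gray = 0.299×175 + 0.587×89 + 0.114×47
Gray = 52.325 + 52.243 + 5.358
Gray = 109.926 → round half up → 110
Gray = 110


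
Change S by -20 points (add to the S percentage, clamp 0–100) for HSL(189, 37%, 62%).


Original S = 37%
Adjustment = -20 percentage points
New S = 37 + (-20) = 17
Clamp to [0, 100] → 17
= HSL(189°, 17%, 62%)


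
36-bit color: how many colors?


Colors = 2^bits = 2^36
= 68,719,476,736 colors


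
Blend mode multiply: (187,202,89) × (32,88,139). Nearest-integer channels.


Multiply: C = A×B/255, rounded to nearest integer
R: 187×32/255 = 5984/255 ≈ 23.467 → 23
G: 202×88/255 = 17776/255 ≈ 69.710 → 70
B: 89×139/255 = 12371/255 ≈ 48.514 → 49
= RGB(23, 70, 49)


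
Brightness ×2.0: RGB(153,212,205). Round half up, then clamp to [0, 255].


Multiply each channel by 2.0, round half up, clamp to [0, 255]
R: 153×2.0 = 306 → clamp → 255
G: 212×2.0 = 424 → clamp → 255
B: 205×2.0 = 410 → clamp → 255
= RGB(255, 255, 255)


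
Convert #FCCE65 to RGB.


FC → 252 (R)
CE → 206 (G)
65 → 101 (B)
= RGB(252, 206, 101)


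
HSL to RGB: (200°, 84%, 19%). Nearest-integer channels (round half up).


H=200°, S=0.84, L=0.19
C = (1-|2L-1|)×S = (1-|-0.62|)×0.84 = 0.3192
H' = H/60 = 200/60 ≈ 3.3333; X = C×(1-|H' mod 2 - 1|) = 0.2128
m = L - C/2 = 0.19 - 0.1596 = 0.0304
Sector ⌊H'⌋ = 3 → (R',G',B') = (0.0, 0.2128, 0.3192)
RGB = ((R'+m)×255, (G'+m)×255, (B'+m)×255) = (7.752, 62.016, 89.148)
Round half up → RGB(8, 62, 89)


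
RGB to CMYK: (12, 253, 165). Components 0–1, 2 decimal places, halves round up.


R'=12/255≈0.0471, G'=253/255≈0.9922, B'=165/255≈0.6471
K = 1 - max(R',G',B') = 1 - 253/255 = 2/255 = 0.00784… → 0.01
(1-R'-K)/(1-K) simplifies to (max-R)/max with max = 253:
C = (253-12)/253 = 241/253 = 0.95256… → 0.95
M = (253-253)/253 = 0/253 = 0 → 0.00
Y = (253-165)/253 = 88/253 = 0.34782… → 0.35
= CMYK(0.95, 0.00, 0.35, 0.01)


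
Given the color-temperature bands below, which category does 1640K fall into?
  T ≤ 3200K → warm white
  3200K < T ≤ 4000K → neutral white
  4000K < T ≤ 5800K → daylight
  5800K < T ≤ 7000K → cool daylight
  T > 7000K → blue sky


Temperature: 1640K
1640K ≤ 3200K → warm white
Classification: warm white


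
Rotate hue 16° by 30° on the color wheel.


New hue = (H + rotation) mod 360
New hue = (16 + 30) mod 360
= 46 mod 360
= 46°


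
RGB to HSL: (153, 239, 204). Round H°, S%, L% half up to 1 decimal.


Normalize: R'=153/255≈0.6000, G'=239/255≈0.9373, B'=204/255≈0.8000
Max=239/255, Min=153/255, Δ=Max-Min=86/255
L = (Max+Min)/2 = (239+153)/510 = 392/510 = 0.76862… → L = 76.9%
L > 0.5 → S = Δ/(2-Max-Min) = 86/(510-239-153) = 86/118 = 0.72881… → S = 72.9%
(the 1/255 factors cancel in S and H, so raw channel differences can be used)
Max is G' → H = 60 × ((B-R)/Δ + 2) = 60 × ((204-153)/86 + 2)
  51/86 + 2 = 0.5930… + 2 = 2.5930…
  H = 60 × 2.5930… = 155.581…° → H = 155.6°
= HSL(155.6°, 72.9%, 76.9%)


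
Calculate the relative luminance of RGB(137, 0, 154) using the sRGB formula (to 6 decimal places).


Linearize each channel (sRGB transfer function): c = v/255; c_lin = c/12.92 if c ≤ 0.04045, else ((c+0.055)/1.055)^2.4
  R: 137/255 ≈ 0.537255 > 0.04045 → ((0.537255+0.055)/1.055)^2.4 ≈ 0.250158
  G: 0/255 ≈ 0.000000 ≤ 0.04045 → 0.000000/12.92 ≈ 0.000000
  B: 154/255 ≈ 0.603922 > 0.04045 → ((0.603922+0.055)/1.055)^2.4 ≈ 0.323143
R_lin = 0.250158, G_lin = 0.000000, B_lin = 0.323143
L = 0.2126×R + 0.7152×G + 0.0722×B
L = 0.2126×0.250158 + 0.7152×0.000000 + 0.0722×0.323143
L ≈ 0.076515


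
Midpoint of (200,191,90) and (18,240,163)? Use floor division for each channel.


Midpoint: each channel = ⌊(C₁+C₂)/2⌋
R: ⌊(200+18)/2⌋ = 109
G: ⌊(191+240)/2⌋ = 215
B: ⌊(90+163)/2⌋ = 126
= RGB(109, 215, 126)


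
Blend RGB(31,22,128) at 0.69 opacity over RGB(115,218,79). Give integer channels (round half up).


C = α×F + (1-α)×B, with 1-α = 0.31
R: 0.69×31 + 0.31×115 = 21.39 + 35.65 = 57.04 → 57
G: 0.69×22 + 0.31×218 = 15.18 + 67.58 = 82.76 → 83
B: 0.69×128 + 0.31×79 = 88.32 + 24.49 = 112.81 → 113
= RGB(57, 83, 113)


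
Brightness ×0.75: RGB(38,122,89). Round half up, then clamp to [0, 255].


Multiply each channel by 0.75, round half up, clamp to [0, 255]
R: 38×0.75 = 28.5 → round → 29
G: 122×0.75 = 91.5 → round → 92
B: 89×0.75 = 66.75 → round → 67
= RGB(29, 92, 67)


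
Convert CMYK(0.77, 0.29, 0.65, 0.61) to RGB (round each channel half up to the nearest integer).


R = 255 × (1-C) × (1-K) = 255 × 0.23 × 0.39 = 22.8735 → 23
G = 255 × (1-M) × (1-K) = 255 × 0.71 × 0.39 = 70.6095 → 71
B = 255 × (1-Y) × (1-K) = 255 × 0.35 × 0.39 = 34.8075 → 35
= RGB(23, 71, 35)


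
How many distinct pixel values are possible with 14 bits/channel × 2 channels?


Total bits = 14 bits/channel × 2 channels = 28 bits
Distinct pixel values = 2^28
= 268,435,456 pixel values


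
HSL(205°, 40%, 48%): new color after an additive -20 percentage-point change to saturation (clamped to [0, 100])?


Original S = 40%
Adjustment = -20 percentage points
New S = 40 + (-20) = 20
Clamp to [0, 100] → 20
= HSL(205°, 20%, 48%)


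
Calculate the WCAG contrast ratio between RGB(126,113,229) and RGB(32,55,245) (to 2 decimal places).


Linearize each sRGB channel c=v/255: c/12.92 if c ≤ 0.04045 else ((c+0.055)/1.055)^2.4
L = 0.2126×R_lin + 0.7152×G_lin + 0.0722×B_lin
Color 1 (126,113,229):
  R=126: 126/255≈0.4941 > 0.04045 → ((0.4941+0.055)/1.055)^2.4 ≈ 0.20864
  G=113: 113/255≈0.4431 > 0.04045 → ((0.4431+0.055)/1.055)^2.4 ≈ 0.16513
  B=229: 229/255≈0.8980 > 0.04045 → ((0.8980+0.055)/1.055)^2.4 ≈ 0.78354
  L1 = 0.2126×0.20864 + 0.7152×0.16513 + 0.0722×0.78354 ≈ 0.21903
Color 2 (32,55,245):
  R=32: 32/255≈0.1255 > 0.04045 → ((0.1255+0.055)/1.055)^2.4 ≈ 0.01444
  G=55: 55/255≈0.2157 > 0.04045 → ((0.2157+0.055)/1.055)^2.4 ≈ 0.03820
  B=245: 245/255≈0.9608 > 0.04045 → ((0.9608+0.055)/1.055)^2.4 ≈ 0.91310
  L2 = 0.2126×0.01444 + 0.7152×0.03820 + 0.0722×0.91310 ≈ 0.09632
Lighter = 0.21903, Darker = 0.09632
Ratio = (L_lighter + 0.05) / (L_darker + 0.05)
Ratio = (0.21903 + 0.05) / (0.09632 + 0.05) = 0.26903 / 0.14632 ≈ 1.8386
Ratio ≈ 1.84:1


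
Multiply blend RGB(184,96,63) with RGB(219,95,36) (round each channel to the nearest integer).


Multiply: C = A×B/255, rounded to nearest integer
R: 184×219/255 = 40296/255 ≈ 158.024 → 158
G: 96×95/255 = 9120/255 ≈ 35.765 → 36
B: 63×36/255 = 2268/255 ≈ 8.894 → 9
= RGB(158, 36, 9)


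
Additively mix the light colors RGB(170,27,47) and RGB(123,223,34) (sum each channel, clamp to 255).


Additive: each channel = min(255, C₁+C₂)
R: 170+123 = 293 → 255
G: 27+223 = 250 → 250
B: 47+34 = 81 → 81
= RGB(255, 250, 81)


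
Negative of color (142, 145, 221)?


Invert: (255-R, 255-G, 255-B)
R: 255-142 = 113
G: 255-145 = 110
B: 255-221 = 34
= RGB(113, 110, 34)


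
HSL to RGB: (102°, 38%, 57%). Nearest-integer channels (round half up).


H=102°, S=0.38, L=0.57
C = (1-|2L-1|)×S = (1-|0.14|)×0.38 = 0.3268
H' = H/60 = 102/60 ≈ 1.7000; X = C×(1-|H' mod 2 - 1|) = 0.09804
m = L - C/2 = 0.57 - 0.1634 = 0.4066
Sector ⌊H'⌋ = 1 → (R',G',B') = (0.09804, 0.3268, 0.0)
RGB = ((R'+m)×255, (G'+m)×255, (B'+m)×255) = (128.6832, 187.017, 103.683)
Round half up → RGB(129, 187, 104)


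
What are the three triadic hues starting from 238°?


Triadic: equally spaced at 120° intervals
H1 = 238°
H2 = (238 + 120) mod 360 = 358°
H3 = (238 + 240) mod 360 = 118°
Triadic = 238°, 358°, 118°


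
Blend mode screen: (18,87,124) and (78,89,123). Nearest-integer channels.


Screen: C = 255 - (255-A)×(255-B)/255, rounded to nearest integer
R: 255 - (255-18)×(255-78)/255 = 255 - 41949/255 ≈ 255 - 164.506 = 90.494 → 90
G: 255 - (255-87)×(255-89)/255 = 255 - 27888/255 ≈ 255 - 109.365 = 145.635 → 146
B: 255 - (255-124)×(255-123)/255 = 255 - 17292/255 ≈ 255 - 67.812 = 187.188 → 187
= RGB(90, 146, 187)


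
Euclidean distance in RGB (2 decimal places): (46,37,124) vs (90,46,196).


d = √[(R₁-R₂)² + (G₁-G₂)² + (B₁-B₂)²]
d = √[(46-90)² + (37-46)² + (124-196)²]
d = √[1936 + 81 + 5184]
d = √7201
d ≈ 84.86


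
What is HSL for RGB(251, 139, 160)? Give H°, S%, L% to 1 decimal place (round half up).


Normalize: R'=251/255≈0.9843, G'=139/255≈0.5451, B'=160/255≈0.6275
Max=251/255, Min=139/255, Δ=Max-Min=112/255
L = (Max+Min)/2 = (251+139)/510 = 390/510 = 0.76470… → L = 76.5%
L > 0.5 → S = Δ/(2-Max-Min) = 112/(510-251-139) = 112/120 = 0.93333… → S = 93.3%
(the 1/255 factors cancel in S and H, so raw channel differences can be used)
Max is R' → H = 60 × (((G-B)/Δ) mod 6) = 60 × (((139-160)/112) mod 6)
  (-21)/112 = -0.1875; negative, so add 6 → 5.8125
  H = 60 × 5.8125 = 348.75° → H = 348.8°
= HSL(348.8°, 93.3%, 76.5%)


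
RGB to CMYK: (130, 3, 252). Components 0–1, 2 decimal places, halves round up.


R'=130/255≈0.5098, G'=3/255≈0.0118, B'=252/255≈0.9882
K = 1 - max(R',G',B') = 1 - 252/255 = 3/255 = 0.01176… → 0.01
(1-R'-K)/(1-K) simplifies to (max-R)/max with max = 252:
C = (252-130)/252 = 122/252 = 0.48412… → 0.48
M = (252-3)/252 = 249/252 = 0.98809… → 0.99
Y = (252-252)/252 = 0/252 = 0 → 0.00
= CMYK(0.48, 0.99, 0.00, 0.01)


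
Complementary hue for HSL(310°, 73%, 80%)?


Complement = opposite side of color wheel = hue + 180°
H' = (310 + 180) mod 360 = 130°
S and L unchanged.
= HSL(130°, 73%, 80%)


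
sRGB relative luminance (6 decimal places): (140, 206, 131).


Linearize each channel (sRGB transfer function): c = v/255; c_lin = c/12.92 if c ≤ 0.04045, else ((c+0.055)/1.055)^2.4
  R: 140/255 ≈ 0.549020 > 0.04045 → ((0.549020+0.055)/1.055)^2.4 ≈ 0.262251
  G: 206/255 ≈ 0.807843 > 0.04045 → ((0.807843+0.055)/1.055)^2.4 ≈ 0.617207
  B: 131/255 ≈ 0.513725 > 0.04045 → ((0.513725+0.055)/1.055)^2.4 ≈ 0.226966
R_lin = 0.262251, G_lin = 0.617207, B_lin = 0.226966
L = 0.2126×R + 0.7152×G + 0.0722×B
L = 0.2126×0.262251 + 0.7152×0.617207 + 0.0722×0.226966
L ≈ 0.513568


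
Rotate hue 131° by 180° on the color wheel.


New hue = (H + rotation) mod 360
New hue = (131 + 180) mod 360
= 311 mod 360
= 311°


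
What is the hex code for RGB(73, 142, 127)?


R = 73 → 49 (hex)
G = 142 → 8E (hex)
B = 127 → 7F (hex)
Hex = #498E7F


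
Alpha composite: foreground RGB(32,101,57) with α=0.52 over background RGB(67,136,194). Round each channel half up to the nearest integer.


C = α×F + (1-α)×B, with 1-α = 0.48
R: 0.52×32 + 0.48×67 = 16.64 + 32.16 = 48.80 → 49
G: 0.52×101 + 0.48×136 = 52.52 + 65.28 = 117.80 → 118
B: 0.52×57 + 0.48×194 = 29.64 + 93.12 = 122.76 → 123
= RGB(49, 118, 123)


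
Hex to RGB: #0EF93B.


0E → 14 (R)
F9 → 249 (G)
3B → 59 (B)
= RGB(14, 249, 59)


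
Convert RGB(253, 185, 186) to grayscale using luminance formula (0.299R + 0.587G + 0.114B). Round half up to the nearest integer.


Gray = 0.299×R + 0.587×G + 0.114×B
Gray = 0.299×253 + 0.587×185 + 0.114×186
Gray = 75.647 + 108.595 + 21.204
Gray = 205.446 → round half up → 205
Gray = 205


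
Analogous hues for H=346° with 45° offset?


Base hue: 346°
Left analog: (346 - 45) mod 360 = 301°
Right analog: (346 + 45) mod 360 = 31°
Analogous hues = 301° and 31°


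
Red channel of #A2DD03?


Color: #A2DD03
R = A2 = 162
G = DD = 221
B = 03 = 3
Red = 162


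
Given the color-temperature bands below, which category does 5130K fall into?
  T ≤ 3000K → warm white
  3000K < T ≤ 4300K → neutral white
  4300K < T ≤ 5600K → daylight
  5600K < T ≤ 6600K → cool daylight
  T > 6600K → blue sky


Temperature: 5130K
4300K < 5130K ≤ 5600K → daylight
Classification: daylight


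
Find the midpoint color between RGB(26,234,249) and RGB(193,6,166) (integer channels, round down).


Midpoint: each channel = ⌊(C₁+C₂)/2⌋
R: ⌊(26+193)/2⌋ = 109
G: ⌊(234+6)/2⌋ = 120
B: ⌊(249+166)/2⌋ = 207
= RGB(109, 120, 207)


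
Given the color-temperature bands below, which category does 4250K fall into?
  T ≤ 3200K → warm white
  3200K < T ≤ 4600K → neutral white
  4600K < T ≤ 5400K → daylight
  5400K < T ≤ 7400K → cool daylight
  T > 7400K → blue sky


Temperature: 4250K
3200K < 4250K ≤ 4600K → neutral white
Classification: neutral white


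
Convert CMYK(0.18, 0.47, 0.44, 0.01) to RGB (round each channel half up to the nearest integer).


R = 255 × (1-C) × (1-K) = 255 × 0.82 × 0.99 = 207.009 → 207
G = 255 × (1-M) × (1-K) = 255 × 0.53 × 0.99 = 133.7985 → 134
B = 255 × (1-Y) × (1-K) = 255 × 0.56 × 0.99 = 141.372 → 141
= RGB(207, 134, 141)


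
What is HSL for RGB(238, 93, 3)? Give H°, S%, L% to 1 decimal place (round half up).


Normalize: R'=238/255≈0.9333, G'=93/255≈0.3647, B'=3/255≈0.0118
Max=238/255, Min=3/255, Δ=Max-Min=235/255
L = (Max+Min)/2 = (238+3)/510 = 241/510 = 0.47254… → L = 47.3%
L ≤ 0.5 → S = Δ/(Max+Min) = 235/(238+3) = 235/241 = 0.97510… → S = 97.5%
(the 1/255 factors cancel in S and H, so raw channel differences can be used)
Max is R' → H = 60 × (((G-B)/Δ) mod 6) = 60 × (((93-3)/235) mod 6)
  90/235 = 0.3829…
  H = 60 × 0.3829… = 22.978…° → H = 23.0°
= HSL(23.0°, 97.5%, 47.3%)


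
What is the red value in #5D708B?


Color: #5D708B
R = 5D = 93
G = 70 = 112
B = 8B = 139
Red = 93


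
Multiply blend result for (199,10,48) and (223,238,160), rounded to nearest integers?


Multiply: C = A×B/255, rounded to nearest integer
R: 199×223/255 = 44377/255 ≈ 174.027 → 174
G: 10×238/255 = 2380/255 ≈ 9.333 → 9
B: 48×160/255 = 7680/255 ≈ 30.118 → 30
= RGB(174, 9, 30)


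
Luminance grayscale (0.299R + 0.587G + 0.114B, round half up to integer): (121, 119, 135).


Gray = 0.299×R + 0.587×G + 0.114×B
Gray = 0.299×121 + 0.587×119 + 0.114×135
Gray = 36.179 + 69.853 + 15.390
Gray = 121.422 → round half up → 121
Gray = 121


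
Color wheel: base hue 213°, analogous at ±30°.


Base hue: 213°
Left analog: (213 - 30) mod 360 = 183°
Right analog: (213 + 30) mod 360 = 243°
Analogous hues = 183° and 243°


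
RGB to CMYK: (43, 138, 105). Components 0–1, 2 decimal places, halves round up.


R'=43/255≈0.1686, G'=138/255≈0.5412, B'=105/255≈0.4118
K = 1 - max(R',G',B') = 1 - 138/255 = 117/255 = 0.45882… → 0.46
(1-R'-K)/(1-K) simplifies to (max-R)/max with max = 138:
C = (138-43)/138 = 95/138 = 0.68840… → 0.69
M = (138-138)/138 = 0/138 = 0 → 0.00
Y = (138-105)/138 = 33/138 = 0.23913… → 0.24
= CMYK(0.69, 0.00, 0.24, 0.46)


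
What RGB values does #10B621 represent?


10 → 16 (R)
B6 → 182 (G)
21 → 33 (B)
= RGB(16, 182, 33)


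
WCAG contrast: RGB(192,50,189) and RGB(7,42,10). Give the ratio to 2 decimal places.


Linearize each sRGB channel c=v/255: c/12.92 if c ≤ 0.04045 else ((c+0.055)/1.055)^2.4
L = 0.2126×R_lin + 0.7152×G_lin + 0.0722×B_lin
Color 1 (192,50,189):
  R=192: 192/255≈0.7529 > 0.04045 → ((0.7529+0.055)/1.055)^2.4 ≈ 0.52712
  G=50: 50/255≈0.1961 > 0.04045 → ((0.1961+0.055)/1.055)^2.4 ≈ 0.03190
  B=189: 189/255≈0.7412 > 0.04045 → ((0.7412+0.055)/1.055)^2.4 ≈ 0.50888
  L1 = 0.2126×0.52712 + 0.7152×0.03190 + 0.0722×0.50888 ≈ 0.17162
Color 2 (7,42,10):
  R=7: 7/255≈0.0275 ≤ 0.04045 → 0.0275/12.92 ≈ 0.00212
  G=42: 42/255≈0.1647 > 0.04045 → ((0.1647+0.055)/1.055)^2.4 ≈ 0.02315
  B=10: 10/255≈0.0392 ≤ 0.04045 → 0.0392/12.92 ≈ 0.00304
  L2 = 0.2126×0.00212 + 0.7152×0.02315 + 0.0722×0.00304 ≈ 0.01723
Lighter = 0.17162, Darker = 0.01723
Ratio = (L_lighter + 0.05) / (L_darker + 0.05)
Ratio = (0.17162 + 0.05) / (0.01723 + 0.05) = 0.22162 / 0.06723 ≈ 3.2964
Ratio ≈ 3.30:1


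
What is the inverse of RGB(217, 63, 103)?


Invert: (255-R, 255-G, 255-B)
R: 255-217 = 38
G: 255-63 = 192
B: 255-103 = 152
= RGB(38, 192, 152)


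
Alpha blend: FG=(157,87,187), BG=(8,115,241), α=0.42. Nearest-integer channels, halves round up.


C = α×F + (1-α)×B, with 1-α = 0.58
R: 0.42×157 + 0.58×8 = 65.94 + 4.64 = 70.58 → 71
G: 0.42×87 + 0.58×115 = 36.54 + 66.70 = 103.24 → 103
B: 0.42×187 + 0.58×241 = 78.54 + 139.78 = 218.32 → 218
= RGB(71, 103, 218)


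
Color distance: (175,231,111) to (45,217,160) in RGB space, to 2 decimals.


d = √[(R₁-R₂)² + (G₁-G₂)² + (B₁-B₂)²]
d = √[(175-45)² + (231-217)² + (111-160)²]
d = √[16900 + 196 + 2401]
d = √19497
d ≈ 139.63


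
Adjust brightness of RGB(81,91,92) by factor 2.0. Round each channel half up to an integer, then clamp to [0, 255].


Multiply each channel by 2.0, round half up, clamp to [0, 255]
R: 81×2.0 = 162
G: 91×2.0 = 182
B: 92×2.0 = 184
= RGB(162, 182, 184)


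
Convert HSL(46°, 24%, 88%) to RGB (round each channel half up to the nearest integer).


H=46°, S=0.24, L=0.88
C = (1-|2L-1|)×S = (1-|0.76|)×0.24 = 0.0576
H' = H/60 = 46/60 ≈ 0.7667; X = C×(1-|H' mod 2 - 1|) = 0.04416
m = L - C/2 = 0.88 - 0.0288 = 0.8512
Sector ⌊H'⌋ = 0 → (R',G',B') = (0.0576, 0.04416, 0.0)
RGB = ((R'+m)×255, (G'+m)×255, (B'+m)×255) = (231.744, 228.3168, 217.056)
Round half up → RGB(232, 228, 217)


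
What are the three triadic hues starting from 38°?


Triadic: equally spaced at 120° intervals
H1 = 38°
H2 = (38 + 120) mod 360 = 158°
H3 = (38 + 240) mod 360 = 278°
Triadic = 38°, 158°, 278°


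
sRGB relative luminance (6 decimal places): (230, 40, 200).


Linearize each channel (sRGB transfer function): c = v/255; c_lin = c/12.92 if c ≤ 0.04045, else ((c+0.055)/1.055)^2.4
  R: 230/255 ≈ 0.901961 > 0.04045 → ((0.901961+0.055)/1.055)^2.4 ≈ 0.791298
  G: 40/255 ≈ 0.156863 > 0.04045 → ((0.156863+0.055)/1.055)^2.4 ≈ 0.021219
  B: 200/255 ≈ 0.784314 > 0.04045 → ((0.784314+0.055)/1.055)^2.4 ≈ 0.577580
R_lin = 0.791298, G_lin = 0.021219, B_lin = 0.577580
L = 0.2126×R + 0.7152×G + 0.0722×B
L = 0.2126×0.791298 + 0.7152×0.021219 + 0.0722×0.577580
L ≈ 0.225107


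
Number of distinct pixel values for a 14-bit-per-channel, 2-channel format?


Total bits = 14 bits/channel × 2 channels = 28 bits
Distinct pixel values = 2^28
= 268,435,456 pixel values


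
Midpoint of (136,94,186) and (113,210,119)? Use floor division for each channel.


Midpoint: each channel = ⌊(C₁+C₂)/2⌋
R: ⌊(136+113)/2⌋ = 124
G: ⌊(94+210)/2⌋ = 152
B: ⌊(186+119)/2⌋ = 152
= RGB(124, 152, 152)


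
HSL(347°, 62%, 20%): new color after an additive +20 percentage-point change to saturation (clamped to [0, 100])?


Original S = 62%
Adjustment = +20 percentage points
New S = 62 + (20) = 82
Clamp to [0, 100] → 82
= HSL(347°, 82%, 20%)


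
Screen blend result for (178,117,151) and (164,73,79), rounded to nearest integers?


Screen: C = 255 - (255-A)×(255-B)/255, rounded to nearest integer
R: 255 - (255-178)×(255-164)/255 = 255 - 7007/255 ≈ 255 - 27.478 = 227.522 → 228
G: 255 - (255-117)×(255-73)/255 = 255 - 25116/255 ≈ 255 - 98.494 = 156.506 → 157
B: 255 - (255-151)×(255-79)/255 = 255 - 18304/255 ≈ 255 - 71.780 = 183.220 → 183
= RGB(228, 157, 183)


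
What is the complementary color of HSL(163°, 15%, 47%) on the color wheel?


Complement = opposite side of color wheel = hue + 180°
H' = (163 + 180) mod 360 = 343°
S and L unchanged.
= HSL(343°, 15%, 47%)


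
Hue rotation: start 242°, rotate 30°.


New hue = (H + rotation) mod 360
New hue = (242 + 30) mod 360
= 272 mod 360
= 272°


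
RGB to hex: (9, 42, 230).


R = 9 → 09 (hex)
G = 42 → 2A (hex)
B = 230 → E6 (hex)
Hex = #092AE6


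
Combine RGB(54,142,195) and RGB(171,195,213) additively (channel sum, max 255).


Additive: each channel = min(255, C₁+C₂)
R: 54+171 = 225 → 225
G: 142+195 = 337 → 255
B: 195+213 = 408 → 255
= RGB(225, 255, 255)


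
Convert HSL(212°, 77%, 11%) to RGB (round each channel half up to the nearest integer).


H=212°, S=0.77, L=0.11
C = (1-|2L-1|)×S = (1-|-0.78|)×0.77 = 0.1694
H' = H/60 = 212/60 ≈ 3.5333; X = C×(1-|H' mod 2 - 1|) ≈ 0.0791
m = L - C/2 = 0.11 - 0.0847 = 0.0253
Sector ⌊H'⌋ = 3 → (R',G',B') = (0.0, ≈0.0791, 0.1694)
RGB = ((R'+m)×255, (G'+m)×255, (B'+m)×255) = (6.4515, 26.6101, 49.6485)
Round half up → RGB(6, 27, 50)


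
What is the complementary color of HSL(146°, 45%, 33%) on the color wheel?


Complement = opposite side of color wheel = hue + 180°
H' = (146 + 180) mod 360 = 326°
S and L unchanged.
= HSL(326°, 45%, 33%)


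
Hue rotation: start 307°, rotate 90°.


New hue = (H + rotation) mod 360
New hue = (307 + 90) mod 360
= 397 mod 360
= 37°


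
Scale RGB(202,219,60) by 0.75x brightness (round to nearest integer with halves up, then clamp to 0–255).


Multiply each channel by 0.75, round half up, clamp to [0, 255]
R: 202×0.75 = 151.5 → round → 152
G: 219×0.75 = 164.25 → round → 164
B: 60×0.75 = 45
= RGB(152, 164, 45)


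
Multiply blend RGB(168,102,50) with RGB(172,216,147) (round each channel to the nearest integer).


Multiply: C = A×B/255, rounded to nearest integer
R: 168×172/255 = 28896/255 ≈ 113.318 → 113
G: 102×216/255 = 22032/255 ≈ 86.400 → 86
B: 50×147/255 = 7350/255 ≈ 28.824 → 29
= RGB(113, 86, 29)


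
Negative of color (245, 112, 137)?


Invert: (255-R, 255-G, 255-B)
R: 255-245 = 10
G: 255-112 = 143
B: 255-137 = 118
= RGB(10, 143, 118)


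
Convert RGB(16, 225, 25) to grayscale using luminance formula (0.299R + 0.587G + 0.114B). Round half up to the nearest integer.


Gray = 0.299×R + 0.587×G + 0.114×B
Gray = 0.299×16 + 0.587×225 + 0.114×25
Gray = 4.784 + 132.075 + 2.850
Gray = 139.709 → round half up → 140
Gray = 140


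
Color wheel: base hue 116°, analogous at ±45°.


Base hue: 116°
Left analog: (116 - 45) mod 360 = 71°
Right analog: (116 + 45) mod 360 = 161°
Analogous hues = 71° and 161°


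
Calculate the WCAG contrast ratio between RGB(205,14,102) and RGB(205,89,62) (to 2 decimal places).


Linearize each sRGB channel c=v/255: c/12.92 if c ≤ 0.04045 else ((c+0.055)/1.055)^2.4
L = 0.2126×R_lin + 0.7152×G_lin + 0.0722×B_lin
Color 1 (205,14,102):
  R=205: 205/255≈0.8039 > 0.04045 → ((0.8039+0.055)/1.055)^2.4 ≈ 0.61050
  G=14: 14/255≈0.0549 > 0.04045 → ((0.0549+0.055)/1.055)^2.4 ≈ 0.00439
  B=102: 102/255≈0.4000 > 0.04045 → ((0.4000+0.055)/1.055)^2.4 ≈ 0.13287
  L1 = 0.2126×0.61050 + 0.7152×0.00439 + 0.0722×0.13287 ≈ 0.14253
Color 2 (205,89,62):
  R=205: 205/255≈0.8039 > 0.04045 → ((0.8039+0.055)/1.055)^2.4 ≈ 0.61050
  G=89: 89/255≈0.3490 > 0.04045 → ((0.3490+0.055)/1.055)^2.4 ≈ 0.09990
  B=62: 62/255≈0.2431 > 0.04045 → ((0.2431+0.055)/1.055)^2.4 ≈ 0.04817
  L2 = 0.2126×0.61050 + 0.7152×0.09990 + 0.0722×0.04817 ≈ 0.20472
Lighter = 0.20472, Darker = 0.14253
Ratio = (L_lighter + 0.05) / (L_darker + 0.05)
Ratio = (0.20472 + 0.05) / (0.14253 + 0.05) = 0.25472 / 0.19253 ≈ 1.3230
Ratio ≈ 1.32:1
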